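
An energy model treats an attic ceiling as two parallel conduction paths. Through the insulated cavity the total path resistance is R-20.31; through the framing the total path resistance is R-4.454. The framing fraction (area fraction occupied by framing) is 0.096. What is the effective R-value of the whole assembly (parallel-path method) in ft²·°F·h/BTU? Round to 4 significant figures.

U_eff = 0.904/20.31 + 0.096/4.454 = 0.04451 + 0.021554 = 0.066064
R_eff = 1/U_eff = 15.137 ft²·°F·h/BTU

15.14 ft²·°F·h/BTU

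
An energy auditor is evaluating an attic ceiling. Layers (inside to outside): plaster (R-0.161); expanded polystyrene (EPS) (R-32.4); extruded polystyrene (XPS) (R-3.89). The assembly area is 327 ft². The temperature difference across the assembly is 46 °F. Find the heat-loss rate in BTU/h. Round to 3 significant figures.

413 BTU/h

R_total = 0.161 + 32.4 + 3.89 = 36.45 ft²·°F·h/BTU
Q = A·ΔT/R = 327 × 46 / 36.45 = 412.7 BTU/h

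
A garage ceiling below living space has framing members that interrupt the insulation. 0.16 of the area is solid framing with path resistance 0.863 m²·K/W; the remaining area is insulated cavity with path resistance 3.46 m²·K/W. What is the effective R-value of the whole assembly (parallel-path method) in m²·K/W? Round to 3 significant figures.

2.34 m²·K/W

U_eff = 0.84/3.46 + 0.16/0.863 = 0.2428 + 0.1854 = 0.4282
R_eff = 1/U_eff = 2.335 m²·K/W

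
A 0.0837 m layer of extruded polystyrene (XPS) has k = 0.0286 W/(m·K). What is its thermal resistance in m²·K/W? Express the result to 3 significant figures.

2.93 m²·K/W

R = L/k = 0.0837/0.0286 = 2.927 m²·K/W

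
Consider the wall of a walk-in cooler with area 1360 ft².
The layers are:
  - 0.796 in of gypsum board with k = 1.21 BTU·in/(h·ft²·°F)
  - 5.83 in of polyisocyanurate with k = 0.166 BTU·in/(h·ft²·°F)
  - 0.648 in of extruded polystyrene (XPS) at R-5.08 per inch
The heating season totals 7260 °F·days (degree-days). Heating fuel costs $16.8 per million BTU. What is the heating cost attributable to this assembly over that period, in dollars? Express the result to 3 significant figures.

0.796/1.21 = 0.6579
5.83/0.166 = 35.12
0.648 × 5.08 = 3.292
R_total = 0.6579 + 35.12 + 3.292 = 39.07 ft²·°F·h/BTU
E = A × HDD × 24 / R = 1360 × 7260 × 24 / 39.07 = 6065000 BTU
Cost = 6065000/10⁶ × 16.8 = $101.9

102 dollars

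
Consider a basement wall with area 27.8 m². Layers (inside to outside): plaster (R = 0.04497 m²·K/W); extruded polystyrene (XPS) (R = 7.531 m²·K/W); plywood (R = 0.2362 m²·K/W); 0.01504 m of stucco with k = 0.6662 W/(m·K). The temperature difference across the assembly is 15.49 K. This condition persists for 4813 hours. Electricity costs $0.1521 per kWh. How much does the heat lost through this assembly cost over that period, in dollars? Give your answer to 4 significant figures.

40.24 dollars

0.01504/0.6662 = 0.022576
R_total = 0.04497 + 7.531 + 0.2362 + 0.022576 = 7.8347 m²·K/W
Q = 27.8 × 15.49 / 7.8347 = 54.963 W
E = 54.963 W × 4813 h / 1000 = 264.54 kWh
Cost = 264.54 × 0.1521 = $40.236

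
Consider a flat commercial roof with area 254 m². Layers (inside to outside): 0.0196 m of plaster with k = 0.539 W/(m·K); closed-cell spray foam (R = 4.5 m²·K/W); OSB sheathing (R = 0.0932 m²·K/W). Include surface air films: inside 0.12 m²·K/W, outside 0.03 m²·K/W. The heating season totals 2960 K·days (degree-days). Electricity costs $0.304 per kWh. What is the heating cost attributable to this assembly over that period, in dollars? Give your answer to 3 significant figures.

1150 dollars

0.0196/0.539 = 0.03636
R_total = 0.12 + 0.03636 + 4.5 + 0.0932 + 0.03 = 4.78 m²·K/W
E = A × HDD × 24 / R / 1000 = 254 × 2960 × 24 / 4.78 / 1000 = 3775 kWh
Cost = 3775 × 0.304 = $1148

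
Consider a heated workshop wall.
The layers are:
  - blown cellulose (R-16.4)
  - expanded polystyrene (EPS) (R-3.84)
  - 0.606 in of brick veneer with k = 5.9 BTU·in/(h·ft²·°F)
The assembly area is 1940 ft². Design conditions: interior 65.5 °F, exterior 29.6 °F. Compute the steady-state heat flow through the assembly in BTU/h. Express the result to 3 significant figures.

3420 BTU/h

0.606/5.9 = 0.1027
R_total = 16.4 + 3.84 + 0.1027 = 20.34 ft²·°F·h/BTU
Q = A·ΔT/R = 1940 × (65.5 − 29.6) / 20.34 = 3424 BTU/h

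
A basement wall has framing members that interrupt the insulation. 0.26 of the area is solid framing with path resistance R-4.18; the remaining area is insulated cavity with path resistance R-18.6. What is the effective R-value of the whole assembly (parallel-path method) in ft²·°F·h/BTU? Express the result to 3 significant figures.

U_eff = 0.74/18.6 + 0.26/4.18 = 0.03978 + 0.0622 = 0.102
R_eff = 1/U_eff = 9.805 ft²·°F·h/BTU

9.81 ft²·°F·h/BTU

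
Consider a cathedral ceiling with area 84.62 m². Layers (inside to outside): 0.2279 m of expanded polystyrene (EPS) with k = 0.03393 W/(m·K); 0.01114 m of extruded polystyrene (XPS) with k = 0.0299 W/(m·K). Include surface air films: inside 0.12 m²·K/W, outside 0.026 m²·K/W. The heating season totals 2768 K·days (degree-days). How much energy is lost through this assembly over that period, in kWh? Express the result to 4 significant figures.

776.9 kWh

0.2279/0.03393 = 6.7168
0.01114/0.0299 = 0.37258
R_total = 0.12 + 6.7168 + 0.37258 + 0.026 = 7.2353 m²·K/W
E = A × HDD × 24 / R / 1000 = 84.62 × 2768 × 24 / 7.2353 / 1000 = 776.95 kWh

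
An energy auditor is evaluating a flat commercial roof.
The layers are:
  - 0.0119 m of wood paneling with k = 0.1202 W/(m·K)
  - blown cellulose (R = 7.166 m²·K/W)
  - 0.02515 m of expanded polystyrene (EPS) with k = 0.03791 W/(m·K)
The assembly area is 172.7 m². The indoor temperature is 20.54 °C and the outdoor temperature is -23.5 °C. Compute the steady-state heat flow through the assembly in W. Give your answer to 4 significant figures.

0.0119/0.1202 = 0.099002
0.02515/0.03791 = 0.66341
R_total = 0.099002 + 7.166 + 0.66341 = 7.9284 m²·K/W
Q = A·ΔT/R = 172.7 × (20.54 − (-23.5)) / 7.9284 = 959.3 W

959.3 W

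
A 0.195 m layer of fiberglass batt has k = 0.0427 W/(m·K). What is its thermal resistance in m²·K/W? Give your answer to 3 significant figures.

R = L/k = 0.195/0.0427 = 4.567 m²·K/W

4.57 m²·K/W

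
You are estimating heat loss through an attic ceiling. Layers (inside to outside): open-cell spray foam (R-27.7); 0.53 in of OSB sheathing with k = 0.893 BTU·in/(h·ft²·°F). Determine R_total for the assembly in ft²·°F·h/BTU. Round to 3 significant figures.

28.3 ft²·°F·h/BTU

0.53/0.893 = 0.5935
R_total = 27.7 + 0.5935 = 28.29 ft²·°F·h/BTU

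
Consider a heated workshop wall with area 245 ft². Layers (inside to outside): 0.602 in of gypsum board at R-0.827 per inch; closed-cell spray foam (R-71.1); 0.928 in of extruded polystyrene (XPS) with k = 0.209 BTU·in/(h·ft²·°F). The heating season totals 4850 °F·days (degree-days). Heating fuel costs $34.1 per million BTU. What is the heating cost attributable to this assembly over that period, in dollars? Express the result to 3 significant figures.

0.602 × 0.827 = 0.4979
0.928/0.209 = 4.44
R_total = 0.4979 + 71.1 + 4.44 = 76.04 ft²·°F·h/BTU
E = A × HDD × 24 / R = 245 × 4850 × 24 / 76.04 = 375000 BTU
Cost = 375000/10⁶ × 34.1 = $12.79

12.8 dollars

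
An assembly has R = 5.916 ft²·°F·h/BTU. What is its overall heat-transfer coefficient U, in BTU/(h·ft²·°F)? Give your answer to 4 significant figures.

0.1690 BTU/(h·ft²·°F)

U = 1/R = 1/5.916 = 0.16903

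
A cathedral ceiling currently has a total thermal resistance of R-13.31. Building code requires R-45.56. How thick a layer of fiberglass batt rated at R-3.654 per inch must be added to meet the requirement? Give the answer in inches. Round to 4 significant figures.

8.826 in

ΔR = 45.56 − 13.31 = 32.25 ft²·°F·h/BTU
L = ΔR / (R/in) = 32.25/3.654 = 8.8259 in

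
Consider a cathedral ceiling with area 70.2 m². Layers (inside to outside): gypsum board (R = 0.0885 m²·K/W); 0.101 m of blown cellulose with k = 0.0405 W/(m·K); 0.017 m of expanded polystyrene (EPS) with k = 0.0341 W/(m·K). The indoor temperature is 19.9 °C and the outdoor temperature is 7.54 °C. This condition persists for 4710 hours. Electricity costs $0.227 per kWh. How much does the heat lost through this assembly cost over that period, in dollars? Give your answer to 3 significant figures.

301 dollars

0.101/0.0405 = 2.494
0.017/0.0341 = 0.4985
R_total = 0.0885 + 2.494 + 0.4985 = 3.081 m²·K/W
Q = 70.2 × (19.9 − 7.54) / 3.081 = 281.6 W
E = 281.6 W × 4710 h / 1000 = 1326 kWh
Cost = 1326 × 0.227 = $301.1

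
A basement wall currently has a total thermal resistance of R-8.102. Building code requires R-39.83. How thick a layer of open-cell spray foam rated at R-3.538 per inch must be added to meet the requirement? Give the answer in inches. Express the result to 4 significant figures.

ΔR = 39.83 − 8.102 = 31.728 ft²·°F·h/BTU
L = ΔR / (R/in) = 31.728/3.538 = 8.9678 in

8.968 in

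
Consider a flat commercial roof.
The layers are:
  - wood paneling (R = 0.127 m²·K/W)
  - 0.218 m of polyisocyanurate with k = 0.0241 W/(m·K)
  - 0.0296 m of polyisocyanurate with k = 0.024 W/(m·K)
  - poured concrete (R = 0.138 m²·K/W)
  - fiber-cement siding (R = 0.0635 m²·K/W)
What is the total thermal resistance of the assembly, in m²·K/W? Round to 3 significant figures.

0.218/0.0241 = 9.046
0.0296/0.024 = 1.233
R_total = 0.127 + 9.046 + 1.233 + 0.138 + 0.0635 = 10.61 m²·K/W

10.6 m²·K/W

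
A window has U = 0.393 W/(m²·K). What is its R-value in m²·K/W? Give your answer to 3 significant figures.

R = 1/U = 1/0.393 = 2.545

2.54 m²·K/W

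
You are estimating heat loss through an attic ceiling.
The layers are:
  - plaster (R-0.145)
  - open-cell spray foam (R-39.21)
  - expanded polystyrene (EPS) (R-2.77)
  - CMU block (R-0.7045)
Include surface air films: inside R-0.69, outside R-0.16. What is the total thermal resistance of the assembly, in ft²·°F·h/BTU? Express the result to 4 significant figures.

R_total = 0.69 + 0.145 + 39.21 + 2.77 + 0.7045 + 0.16 = 43.679 ft²·°F·h/BTU

43.68 ft²·°F·h/BTU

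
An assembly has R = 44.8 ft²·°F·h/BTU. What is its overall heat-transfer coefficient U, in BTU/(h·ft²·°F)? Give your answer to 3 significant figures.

U = 1/R = 1/44.8 = 0.02232

0.0223 BTU/(h·ft²·°F)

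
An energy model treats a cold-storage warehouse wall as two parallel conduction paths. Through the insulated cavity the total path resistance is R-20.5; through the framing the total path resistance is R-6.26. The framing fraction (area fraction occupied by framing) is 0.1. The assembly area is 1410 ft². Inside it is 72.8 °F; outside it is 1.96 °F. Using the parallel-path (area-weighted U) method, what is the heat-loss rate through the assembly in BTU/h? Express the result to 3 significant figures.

U_eff = 0.9/20.5 + 0.1/6.26 = 0.0439 + 0.01597 = 0.05988
R_eff = 1/U_eff = 16.7 ft²·°F·h/BTU
Q = 1410 × (72.8 − 1.96) / 16.7 = 5981 BTU/h

5980 BTU/h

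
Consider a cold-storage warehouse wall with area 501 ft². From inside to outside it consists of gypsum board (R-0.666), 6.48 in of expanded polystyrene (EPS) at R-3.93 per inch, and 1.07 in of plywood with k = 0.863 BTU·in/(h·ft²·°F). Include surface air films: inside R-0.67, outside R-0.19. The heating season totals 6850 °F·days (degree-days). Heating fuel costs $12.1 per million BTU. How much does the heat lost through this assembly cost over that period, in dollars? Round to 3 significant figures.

35.3 dollars

6.48 × 3.93 = 25.47
1.07/0.863 = 1.24
R_total = 0.67 + 0.666 + 25.47 + 1.24 + 0.19 = 28.23 ft²·°F·h/BTU
E = A × HDD × 24 / R = 501 × 6850 × 24 / 28.23 = 2917000 BTU
Cost = 2917000/10⁶ × 12.1 = $35.3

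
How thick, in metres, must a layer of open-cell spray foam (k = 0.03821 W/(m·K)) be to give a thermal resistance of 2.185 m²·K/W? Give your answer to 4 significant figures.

L = R·k = 2.185 × 0.03821 = 0.083489 m

0.08349 m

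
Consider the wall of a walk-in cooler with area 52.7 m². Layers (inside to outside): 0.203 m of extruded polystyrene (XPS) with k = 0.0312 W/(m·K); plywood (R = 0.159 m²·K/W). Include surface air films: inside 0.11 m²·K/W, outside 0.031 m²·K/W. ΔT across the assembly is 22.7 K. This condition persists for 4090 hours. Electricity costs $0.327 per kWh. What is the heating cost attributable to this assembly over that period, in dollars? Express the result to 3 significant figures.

0.203/0.0312 = 6.506
R_total = 0.11 + 6.506 + 0.159 + 0.031 = 6.806 m²·K/W
Q = 52.7 × 22.7 / 6.806 = 175.8 W
E = 175.8 W × 4090 h / 1000 = 718.9 kWh
Cost = 718.9 × 0.327 = $235.1

235 dollars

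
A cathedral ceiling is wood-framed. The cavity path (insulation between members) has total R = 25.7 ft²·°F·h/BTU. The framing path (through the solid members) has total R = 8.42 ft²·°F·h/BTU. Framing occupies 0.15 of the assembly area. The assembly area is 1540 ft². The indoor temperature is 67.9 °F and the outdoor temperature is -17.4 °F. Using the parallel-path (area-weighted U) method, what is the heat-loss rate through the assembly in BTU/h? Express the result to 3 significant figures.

6680 BTU/h

U_eff = 0.85/25.7 + 0.15/8.42 = 0.03307 + 0.01781 = 0.05089
R_eff = 1/U_eff = 19.65 ft²·°F·h/BTU
Q = 1540 × (67.9 − (-17.4)) / 19.65 = 6685 BTU/h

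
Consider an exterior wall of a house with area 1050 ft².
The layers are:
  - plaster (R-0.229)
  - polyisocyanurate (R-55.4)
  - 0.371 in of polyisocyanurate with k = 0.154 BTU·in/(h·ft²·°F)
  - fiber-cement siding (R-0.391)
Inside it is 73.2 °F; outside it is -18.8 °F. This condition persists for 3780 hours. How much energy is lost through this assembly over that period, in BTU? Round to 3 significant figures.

0.371/0.154 = 2.409
R_total = 0.229 + 55.4 + 2.409 + 0.391 = 58.43 ft²·°F·h/BTU
Q = 1050 × (73.2 − (-18.8)) / 58.43 = 1653 BTU/h
E = 1653 × 3780 = 6249000 BTU

6250000 BTU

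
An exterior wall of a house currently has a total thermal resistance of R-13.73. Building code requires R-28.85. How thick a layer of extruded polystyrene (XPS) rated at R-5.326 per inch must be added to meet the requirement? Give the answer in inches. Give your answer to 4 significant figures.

ΔR = 28.85 − 13.73 = 15.12 ft²·°F·h/BTU
L = ΔR / (R/in) = 15.12/5.326 = 2.8389 in

2.839 in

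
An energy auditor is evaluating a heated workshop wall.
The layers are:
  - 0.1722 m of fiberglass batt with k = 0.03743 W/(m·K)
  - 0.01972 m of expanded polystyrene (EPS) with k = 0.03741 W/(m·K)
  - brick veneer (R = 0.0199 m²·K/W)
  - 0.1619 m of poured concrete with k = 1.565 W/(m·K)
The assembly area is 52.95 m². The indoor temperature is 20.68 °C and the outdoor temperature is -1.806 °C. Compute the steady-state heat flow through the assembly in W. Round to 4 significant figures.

0.1722/0.03743 = 4.6006
0.01972/0.03741 = 0.52713
0.1619/1.565 = 0.10345
R_total = 4.6006 + 0.52713 + 0.0199 + 0.10345 = 5.2511 m²·K/W
Q = A·ΔT/R = 52.95 × (20.68 − (-1.806)) / 5.2511 = 226.74 W

226.7 W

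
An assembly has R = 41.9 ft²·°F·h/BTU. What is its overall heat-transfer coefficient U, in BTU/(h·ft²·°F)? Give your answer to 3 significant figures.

0.0239 BTU/(h·ft²·°F)

U = 1/R = 1/41.9 = 0.02387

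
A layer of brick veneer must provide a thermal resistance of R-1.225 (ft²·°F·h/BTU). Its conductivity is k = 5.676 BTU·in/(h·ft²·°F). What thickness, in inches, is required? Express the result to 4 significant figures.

L = R × k = 1.225 × 5.676 = 6.9531 in

6.953 in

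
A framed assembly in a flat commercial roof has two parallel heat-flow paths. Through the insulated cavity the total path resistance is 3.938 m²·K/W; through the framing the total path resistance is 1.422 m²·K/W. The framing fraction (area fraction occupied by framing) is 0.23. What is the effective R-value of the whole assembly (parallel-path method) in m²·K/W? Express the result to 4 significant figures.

2.799 m²·K/W

U_eff = 0.77/3.938 + 0.23/1.422 = 0.19553 + 0.16174 = 0.35727
R_eff = 1/U_eff = 2.799 m²·K/W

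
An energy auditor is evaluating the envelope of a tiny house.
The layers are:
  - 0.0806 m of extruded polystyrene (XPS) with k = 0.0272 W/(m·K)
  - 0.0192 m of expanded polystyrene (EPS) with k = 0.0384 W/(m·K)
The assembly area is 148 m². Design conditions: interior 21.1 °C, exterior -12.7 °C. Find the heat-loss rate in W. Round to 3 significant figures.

1440 W

0.0806/0.0272 = 2.963
0.0192/0.0384 = 0.5
R_total = 2.963 + 0.5 = 3.463 m²·K/W
Q = A·ΔT/R = 148 × (21.1 − (-12.7)) / 3.463 = 1444 W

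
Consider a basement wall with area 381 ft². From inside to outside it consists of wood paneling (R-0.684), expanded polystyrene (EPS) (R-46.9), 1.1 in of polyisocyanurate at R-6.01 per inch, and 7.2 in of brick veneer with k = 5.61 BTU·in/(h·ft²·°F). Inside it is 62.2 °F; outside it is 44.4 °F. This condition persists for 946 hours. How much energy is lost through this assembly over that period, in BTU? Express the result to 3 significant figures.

116000 BTU

1.1 × 6.01 = 6.611
7.2/5.61 = 1.283
R_total = 0.684 + 46.9 + 6.611 + 1.283 = 55.48 ft²·°F·h/BTU
Q = 381 × (62.2 − 44.4) / 55.48 = 122.2 BTU/h
E = 122.2 × 946 = 115600 BTU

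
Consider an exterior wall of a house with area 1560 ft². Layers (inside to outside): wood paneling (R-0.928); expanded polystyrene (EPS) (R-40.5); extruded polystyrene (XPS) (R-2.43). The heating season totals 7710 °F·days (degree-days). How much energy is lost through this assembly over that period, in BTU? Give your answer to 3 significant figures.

6580000 BTU

R_total = 0.928 + 40.5 + 2.43 = 43.86 ft²·°F·h/BTU
E = A × HDD × 24 / R = 1560 × 7710 × 24 / 43.86 = 6582000 BTU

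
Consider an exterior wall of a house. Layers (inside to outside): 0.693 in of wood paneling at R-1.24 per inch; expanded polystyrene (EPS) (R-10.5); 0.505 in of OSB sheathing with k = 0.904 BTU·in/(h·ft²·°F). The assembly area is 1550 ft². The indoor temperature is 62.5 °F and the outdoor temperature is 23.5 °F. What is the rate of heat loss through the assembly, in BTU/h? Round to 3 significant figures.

5070 BTU/h

0.693 × 1.24 = 0.8593
0.505/0.904 = 0.5586
R_total = 0.8593 + 10.5 + 0.5586 = 11.92 ft²·°F·h/BTU
Q = A·ΔT/R = 1550 × (62.5 − 23.5) / 11.92 = 5072 BTU/h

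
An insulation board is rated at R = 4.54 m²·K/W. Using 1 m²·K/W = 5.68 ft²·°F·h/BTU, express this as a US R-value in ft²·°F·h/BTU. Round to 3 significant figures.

25.8 ft²·°F·h/BTU

R_US = 4.54 × 5.68 = 25.79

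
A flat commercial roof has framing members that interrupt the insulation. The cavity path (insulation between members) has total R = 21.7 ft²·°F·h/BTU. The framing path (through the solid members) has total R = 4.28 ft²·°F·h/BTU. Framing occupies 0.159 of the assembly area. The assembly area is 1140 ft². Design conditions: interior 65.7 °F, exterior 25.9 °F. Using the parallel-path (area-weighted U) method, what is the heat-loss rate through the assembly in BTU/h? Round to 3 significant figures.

U_eff = 0.841/21.7 + 0.159/4.28 = 0.03876 + 0.03715 = 0.07591
R_eff = 1/U_eff = 13.17 ft²·°F·h/BTU
Q = 1140 × (65.7 − 25.9) / 13.17 = 3444 BTU/h

3440 BTU/h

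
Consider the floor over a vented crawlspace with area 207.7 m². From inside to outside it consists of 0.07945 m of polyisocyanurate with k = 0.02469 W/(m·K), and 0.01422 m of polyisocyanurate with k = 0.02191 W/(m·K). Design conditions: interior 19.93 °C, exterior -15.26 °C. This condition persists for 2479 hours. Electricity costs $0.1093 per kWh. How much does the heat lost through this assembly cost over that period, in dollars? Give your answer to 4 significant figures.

0.07945/0.02469 = 3.2179
0.01422/0.02191 = 0.64902
R_total = 3.2179 + 0.64902 = 3.8669 m²·K/W
Q = 207.7 × (19.93 − (-15.26)) / 3.8669 = 1890.1 W
E = 1890.1 W × 2479 h / 1000 = 4685.6 kWh
Cost = 4685.6 × 0.1093 = $512.14

512.1 dollars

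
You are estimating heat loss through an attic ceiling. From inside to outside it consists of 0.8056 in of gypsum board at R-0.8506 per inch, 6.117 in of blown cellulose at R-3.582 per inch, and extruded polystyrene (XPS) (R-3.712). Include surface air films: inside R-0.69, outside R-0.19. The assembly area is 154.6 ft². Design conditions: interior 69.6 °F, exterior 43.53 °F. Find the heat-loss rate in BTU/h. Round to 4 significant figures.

0.8056 × 0.8506 = 0.68524
6.117 × 3.582 = 21.911
R_total = 0.69 + 0.68524 + 21.911 + 3.712 + 0.19 = 27.188 ft²·°F·h/BTU
Q = A·ΔT/R = 154.6 × (69.6 − 43.53) / 27.188 = 148.24 BTU/h

148.2 BTU/h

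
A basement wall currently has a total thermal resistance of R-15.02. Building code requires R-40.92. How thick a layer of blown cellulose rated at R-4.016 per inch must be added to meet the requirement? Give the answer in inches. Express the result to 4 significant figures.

6.449 in

ΔR = 40.92 − 15.02 = 25.9 ft²·°F·h/BTU
L = ΔR / (R/in) = 25.9/4.016 = 6.4492 in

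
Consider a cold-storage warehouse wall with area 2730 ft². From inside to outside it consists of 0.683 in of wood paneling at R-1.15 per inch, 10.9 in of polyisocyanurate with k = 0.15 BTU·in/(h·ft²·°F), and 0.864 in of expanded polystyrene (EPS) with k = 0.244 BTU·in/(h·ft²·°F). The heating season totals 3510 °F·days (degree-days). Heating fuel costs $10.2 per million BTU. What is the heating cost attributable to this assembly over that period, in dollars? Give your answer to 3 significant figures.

30.5 dollars

0.683 × 1.15 = 0.7854
10.9/0.15 = 72.67
0.864/0.244 = 3.541
R_total = 0.7854 + 72.67 + 3.541 = 76.99 ft²·°F·h/BTU
E = A × HDD × 24 / R = 2730 × 3510 × 24 / 76.99 = 2987000 BTU
Cost = 2987000/10⁶ × 10.2 = $30.47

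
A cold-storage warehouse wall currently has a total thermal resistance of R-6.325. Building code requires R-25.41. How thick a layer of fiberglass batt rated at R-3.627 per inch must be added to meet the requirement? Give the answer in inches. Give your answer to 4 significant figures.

ΔR = 25.41 − 6.325 = 19.085 ft²·°F·h/BTU
L = ΔR / (R/in) = 19.085/3.627 = 5.2619 in

5.262 in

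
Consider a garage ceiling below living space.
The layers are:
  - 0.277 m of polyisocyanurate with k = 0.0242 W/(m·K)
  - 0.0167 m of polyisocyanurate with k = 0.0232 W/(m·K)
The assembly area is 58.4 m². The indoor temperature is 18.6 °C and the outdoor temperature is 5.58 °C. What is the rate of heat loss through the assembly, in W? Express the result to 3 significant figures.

0.277/0.0242 = 11.45
0.0167/0.0232 = 0.7198
R_total = 11.45 + 0.7198 = 12.17 m²·K/W
Q = A·ΔT/R = 58.4 × (18.6 − 5.58) / 12.17 = 62.5 W

62.5 W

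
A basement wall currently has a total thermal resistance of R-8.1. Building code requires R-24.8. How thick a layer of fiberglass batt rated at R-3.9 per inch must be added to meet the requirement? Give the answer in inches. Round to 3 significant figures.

ΔR = 24.8 − 8.1 = 16.7 ft²·°F·h/BTU
L = ΔR / (R/in) = 16.7/3.9 = 4.282 in

4.28 in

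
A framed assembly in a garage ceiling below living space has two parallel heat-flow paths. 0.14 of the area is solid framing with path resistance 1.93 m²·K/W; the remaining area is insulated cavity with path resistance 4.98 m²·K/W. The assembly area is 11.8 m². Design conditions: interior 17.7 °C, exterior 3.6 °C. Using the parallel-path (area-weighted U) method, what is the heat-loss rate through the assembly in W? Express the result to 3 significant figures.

40.8 W

U_eff = 0.86/4.98 + 0.14/1.93 = 0.1727 + 0.07254 = 0.2452
R_eff = 1/U_eff = 4.078 m²·K/W
Q = 11.8 × (17.7 − 3.6) / 4.078 = 40.8 W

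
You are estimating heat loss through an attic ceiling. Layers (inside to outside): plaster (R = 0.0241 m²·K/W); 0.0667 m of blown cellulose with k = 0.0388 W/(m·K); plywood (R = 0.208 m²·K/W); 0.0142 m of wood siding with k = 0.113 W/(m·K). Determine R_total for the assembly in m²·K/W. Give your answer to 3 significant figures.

0.0667/0.0388 = 1.719
0.0142/0.113 = 0.1257
R_total = 0.0241 + 1.719 + 0.208 + 0.1257 = 2.077 m²·K/W

2.08 m²·K/W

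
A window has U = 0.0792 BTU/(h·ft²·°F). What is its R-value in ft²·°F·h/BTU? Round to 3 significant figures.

12.6 ft²·°F·h/BTU

R = 1/U = 1/0.0792 = 12.63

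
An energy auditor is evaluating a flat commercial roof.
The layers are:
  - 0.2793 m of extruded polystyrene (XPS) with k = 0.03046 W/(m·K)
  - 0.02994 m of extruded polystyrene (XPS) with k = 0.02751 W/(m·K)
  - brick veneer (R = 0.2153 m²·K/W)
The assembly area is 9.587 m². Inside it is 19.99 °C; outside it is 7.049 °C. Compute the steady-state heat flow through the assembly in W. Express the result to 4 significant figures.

0.2793/0.03046 = 9.1694
0.02994/0.02751 = 1.0883
R_total = 9.1694 + 1.0883 + 0.2153 = 10.473 m²·K/W
Q = A·ΔT/R = 9.587 × (19.99 − 7.049) / 10.473 = 11.846 W

11.85 W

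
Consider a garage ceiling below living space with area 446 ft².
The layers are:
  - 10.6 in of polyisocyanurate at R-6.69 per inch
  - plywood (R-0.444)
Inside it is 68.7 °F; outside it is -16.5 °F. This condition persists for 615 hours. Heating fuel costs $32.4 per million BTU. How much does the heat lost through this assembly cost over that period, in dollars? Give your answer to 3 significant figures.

10.6 dollars

10.6 × 6.69 = 70.91
R_total = 70.91 + 0.444 = 71.36 ft²·°F·h/BTU
Q = 446 × (68.7 − (-16.5)) / 71.36 = 532.5 BTU/h
E = 532.5 × 615 = 327500 BTU
Cost = 327500/10⁶ × 32.4 = $10.61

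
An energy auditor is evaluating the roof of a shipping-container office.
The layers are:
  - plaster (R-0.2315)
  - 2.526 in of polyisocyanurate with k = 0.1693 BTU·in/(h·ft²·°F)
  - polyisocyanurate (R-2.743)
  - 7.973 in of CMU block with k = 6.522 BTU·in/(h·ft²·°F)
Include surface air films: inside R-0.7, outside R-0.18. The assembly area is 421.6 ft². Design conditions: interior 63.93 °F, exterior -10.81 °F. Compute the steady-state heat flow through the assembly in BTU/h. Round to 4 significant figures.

1576 BTU/h

2.526/0.1693 = 14.92
7.973/6.522 = 1.2225
R_total = 0.7 + 0.2315 + 14.92 + 2.743 + 1.2225 + 0.18 = 19.997 ft²·°F·h/BTU
Q = A·ΔT/R = 421.6 × (63.93 − (-10.81)) / 19.997 = 1575.7 BTU/h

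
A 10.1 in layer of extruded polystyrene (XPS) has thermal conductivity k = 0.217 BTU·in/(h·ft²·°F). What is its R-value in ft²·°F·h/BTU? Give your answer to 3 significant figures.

R = L/k = 10.1/0.217 = 46.54 ft²·°F·h/BTU

46.5 ft²·°F·h/BTU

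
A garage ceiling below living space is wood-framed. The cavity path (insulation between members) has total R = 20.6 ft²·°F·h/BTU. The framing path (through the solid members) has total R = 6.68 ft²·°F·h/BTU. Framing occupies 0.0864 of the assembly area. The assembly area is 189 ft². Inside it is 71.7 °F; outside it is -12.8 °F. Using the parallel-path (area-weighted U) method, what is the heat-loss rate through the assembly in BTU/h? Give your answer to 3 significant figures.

915 BTU/h

U_eff = 0.9136/20.6 + 0.0864/6.68 = 0.04435 + 0.01293 = 0.05728
R_eff = 1/U_eff = 17.46 ft²·°F·h/BTU
Q = 189 × (71.7 − (-12.8)) / 17.46 = 914.8 BTU/h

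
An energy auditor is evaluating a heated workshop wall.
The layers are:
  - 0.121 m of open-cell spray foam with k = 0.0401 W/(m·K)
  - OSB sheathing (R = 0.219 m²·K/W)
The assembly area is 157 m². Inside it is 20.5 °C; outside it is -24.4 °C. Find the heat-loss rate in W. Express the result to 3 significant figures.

2180 W

0.121/0.0401 = 3.017
R_total = 3.017 + 0.219 = 3.236 m²·K/W
Q = A·ΔT/R = 157 × (20.5 − (-24.4)) / 3.236 = 2178 W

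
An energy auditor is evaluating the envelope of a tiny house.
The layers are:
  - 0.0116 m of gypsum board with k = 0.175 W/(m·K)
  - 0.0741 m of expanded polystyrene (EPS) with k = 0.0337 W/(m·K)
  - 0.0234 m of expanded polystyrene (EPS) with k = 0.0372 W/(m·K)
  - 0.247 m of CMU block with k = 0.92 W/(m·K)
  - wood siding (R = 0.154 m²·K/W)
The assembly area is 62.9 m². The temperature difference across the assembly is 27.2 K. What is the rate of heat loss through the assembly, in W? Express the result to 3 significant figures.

0.0116/0.175 = 0.06629
0.0741/0.0337 = 2.199
0.0234/0.0372 = 0.629
0.247/0.92 = 0.2685
R_total = 0.06629 + 2.199 + 0.629 + 0.2685 + 0.154 = 3.317 m²·K/W
Q = A·ΔT/R = 62.9 × 27.2 / 3.317 = 515.9 W

516 W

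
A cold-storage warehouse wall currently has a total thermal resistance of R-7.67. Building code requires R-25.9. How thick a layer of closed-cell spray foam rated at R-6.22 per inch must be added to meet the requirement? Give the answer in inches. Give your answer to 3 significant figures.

2.93 in

ΔR = 25.9 − 7.67 = 18.23 ft²·°F·h/BTU
L = ΔR / (R/in) = 18.23/6.22 = 2.931 in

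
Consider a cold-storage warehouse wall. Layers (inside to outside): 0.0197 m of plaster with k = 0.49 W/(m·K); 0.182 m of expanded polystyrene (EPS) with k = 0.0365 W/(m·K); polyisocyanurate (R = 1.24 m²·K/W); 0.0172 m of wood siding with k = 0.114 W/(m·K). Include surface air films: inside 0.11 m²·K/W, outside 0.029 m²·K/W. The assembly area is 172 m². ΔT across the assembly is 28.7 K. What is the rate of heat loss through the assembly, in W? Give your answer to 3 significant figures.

753 W

0.0197/0.49 = 0.0402
0.182/0.0365 = 4.986
0.0172/0.114 = 0.1509
R_total = 0.11 + 0.0402 + 4.986 + 1.24 + 0.1509 + 0.029 = 6.556 m²·K/W
Q = A·ΔT/R = 172 × 28.7 / 6.556 = 752.9 W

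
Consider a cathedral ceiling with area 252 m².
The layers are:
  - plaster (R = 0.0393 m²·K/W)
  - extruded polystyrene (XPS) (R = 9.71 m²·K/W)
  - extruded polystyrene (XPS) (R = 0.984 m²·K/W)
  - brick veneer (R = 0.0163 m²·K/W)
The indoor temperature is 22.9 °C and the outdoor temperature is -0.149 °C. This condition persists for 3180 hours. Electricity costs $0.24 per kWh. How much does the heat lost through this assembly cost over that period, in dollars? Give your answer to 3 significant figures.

R_total = 0.0393 + 9.71 + 0.984 + 0.0163 = 10.75 m²·K/W
Q = 252 × (22.9 − (-0.149)) / 10.75 = 540.3 W
E = 540.3 W × 3180 h / 1000 = 1718 kWh
Cost = 1718 × 0.24 = $412.4

412 dollars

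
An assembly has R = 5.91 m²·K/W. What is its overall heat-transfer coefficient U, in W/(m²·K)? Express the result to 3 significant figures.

U = 1/R = 1/5.91 = 0.1692

0.169 W/(m²·K)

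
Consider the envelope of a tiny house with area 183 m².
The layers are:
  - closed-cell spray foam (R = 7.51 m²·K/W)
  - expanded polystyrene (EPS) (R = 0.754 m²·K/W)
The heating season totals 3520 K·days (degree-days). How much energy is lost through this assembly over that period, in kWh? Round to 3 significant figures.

1870 kWh

R_total = 7.51 + 0.754 = 8.264 m²·K/W
E = A × HDD × 24 / R / 1000 = 183 × 3520 × 24 / 8.264 / 1000 = 1871 kWh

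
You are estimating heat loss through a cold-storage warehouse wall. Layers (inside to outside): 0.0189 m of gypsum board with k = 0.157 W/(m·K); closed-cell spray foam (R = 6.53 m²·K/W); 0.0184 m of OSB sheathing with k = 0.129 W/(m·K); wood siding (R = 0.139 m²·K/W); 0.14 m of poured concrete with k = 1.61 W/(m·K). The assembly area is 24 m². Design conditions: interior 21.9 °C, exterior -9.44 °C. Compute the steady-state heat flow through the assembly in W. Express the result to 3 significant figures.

0.0189/0.157 = 0.1204
0.0184/0.129 = 0.1426
0.14/1.61 = 0.08696
R_total = 0.1204 + 6.53 + 0.1426 + 0.139 + 0.08696 = 7.019 m²·K/W
Q = A·ΔT/R = 24 × (21.9 − (-9.44)) / 7.019 = 107.2 W

107 W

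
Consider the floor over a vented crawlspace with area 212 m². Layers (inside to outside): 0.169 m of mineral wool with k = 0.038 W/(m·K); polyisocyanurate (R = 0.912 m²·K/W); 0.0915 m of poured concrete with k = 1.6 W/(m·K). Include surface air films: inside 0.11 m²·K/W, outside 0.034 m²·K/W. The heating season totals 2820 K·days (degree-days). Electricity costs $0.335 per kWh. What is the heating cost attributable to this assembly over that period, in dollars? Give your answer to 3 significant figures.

864 dollars

0.169/0.038 = 4.447
0.0915/1.6 = 0.05719
R_total = 0.11 + 4.447 + 0.912 + 0.05719 + 0.034 = 5.561 m²·K/W
E = A × HDD × 24 / R / 1000 = 212 × 2820 × 24 / 5.561 / 1000 = 2580 kWh
Cost = 2580 × 0.335 = $864.4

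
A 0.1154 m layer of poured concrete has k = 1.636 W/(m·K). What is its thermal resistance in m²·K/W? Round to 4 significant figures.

R = L/k = 0.1154/1.636 = 0.070538 m²·K/W

0.07054 m²·K/W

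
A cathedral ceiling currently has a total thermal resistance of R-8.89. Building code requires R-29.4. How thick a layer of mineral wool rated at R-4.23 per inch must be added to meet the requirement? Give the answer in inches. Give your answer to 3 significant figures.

4.85 in

ΔR = 29.4 − 8.89 = 20.51 ft²·°F·h/BTU
L = ΔR / (R/in) = 20.51/4.23 = 4.849 in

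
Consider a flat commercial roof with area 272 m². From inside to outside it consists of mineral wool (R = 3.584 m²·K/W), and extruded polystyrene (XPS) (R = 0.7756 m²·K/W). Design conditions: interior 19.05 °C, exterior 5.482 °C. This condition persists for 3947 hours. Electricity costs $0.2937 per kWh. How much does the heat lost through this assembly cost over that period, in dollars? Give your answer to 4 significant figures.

981.3 dollars

R_total = 3.584 + 0.7756 = 4.3596 m²·K/W
Q = 272 × (19.05 − 5.482) / 4.3596 = 846.52 W
E = 846.52 W × 3947 h / 1000 = 3341.2 kWh
Cost = 3341.2 × 0.2937 = $981.32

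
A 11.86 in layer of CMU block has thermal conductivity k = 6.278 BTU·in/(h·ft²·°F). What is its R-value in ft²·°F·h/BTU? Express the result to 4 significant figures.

1.889 ft²·°F·h/BTU

R = L/k = 11.86/6.278 = 1.8891 ft²·°F·h/BTU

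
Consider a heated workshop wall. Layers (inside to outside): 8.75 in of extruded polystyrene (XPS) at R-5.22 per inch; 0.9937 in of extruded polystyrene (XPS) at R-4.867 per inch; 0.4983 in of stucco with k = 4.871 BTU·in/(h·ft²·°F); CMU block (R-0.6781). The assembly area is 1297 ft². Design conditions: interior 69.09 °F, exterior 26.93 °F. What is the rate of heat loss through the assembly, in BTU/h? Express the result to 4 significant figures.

8.75 × 5.22 = 45.675
0.9937 × 4.867 = 4.8363
0.4983/4.871 = 0.1023
R_total = 45.675 + 4.8363 + 0.1023 + 0.6781 = 51.292 ft²·°F·h/BTU
Q = A·ΔT/R = 1297 × (69.09 − 26.93) / 51.292 = 1066.1 BTU/h

1066 BTU/h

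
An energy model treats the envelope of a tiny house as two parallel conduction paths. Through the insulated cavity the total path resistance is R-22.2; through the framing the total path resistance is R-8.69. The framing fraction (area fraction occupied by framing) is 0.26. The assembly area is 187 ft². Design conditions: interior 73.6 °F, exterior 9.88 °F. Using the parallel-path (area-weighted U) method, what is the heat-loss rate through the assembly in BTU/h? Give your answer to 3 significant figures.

U_eff = 0.74/22.2 + 0.26/8.69 = 0.03333 + 0.02992 = 0.06325
R_eff = 1/U_eff = 15.81 ft²·°F·h/BTU
Q = 187 × (73.6 − 9.88) / 15.81 = 753.7 BTU/h

754 BTU/h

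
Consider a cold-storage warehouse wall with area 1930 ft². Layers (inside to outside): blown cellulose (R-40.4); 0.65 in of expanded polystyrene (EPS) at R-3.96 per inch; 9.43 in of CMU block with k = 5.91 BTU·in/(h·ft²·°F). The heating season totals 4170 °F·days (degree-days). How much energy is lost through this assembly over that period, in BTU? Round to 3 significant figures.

4330000 BTU

0.65 × 3.96 = 2.574
9.43/5.91 = 1.596
R_total = 40.4 + 2.574 + 1.596 = 44.57 ft²·°F·h/BTU
E = A × HDD × 24 / R = 1930 × 4170 × 24 / 44.57 = 4334000 BTU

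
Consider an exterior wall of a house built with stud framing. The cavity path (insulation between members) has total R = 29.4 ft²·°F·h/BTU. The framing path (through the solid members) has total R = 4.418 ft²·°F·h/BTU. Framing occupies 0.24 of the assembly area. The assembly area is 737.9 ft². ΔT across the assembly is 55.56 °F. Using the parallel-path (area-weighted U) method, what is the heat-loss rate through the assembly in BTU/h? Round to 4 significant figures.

U_eff = 0.76/29.4 + 0.24/4.418 = 0.02585 + 0.054323 = 0.080174
R_eff = 1/U_eff = 12.473 ft²·°F·h/BTU
Q = 737.9 × 55.56 / 12.473 = 3286.9 BTU/h

3287 BTU/h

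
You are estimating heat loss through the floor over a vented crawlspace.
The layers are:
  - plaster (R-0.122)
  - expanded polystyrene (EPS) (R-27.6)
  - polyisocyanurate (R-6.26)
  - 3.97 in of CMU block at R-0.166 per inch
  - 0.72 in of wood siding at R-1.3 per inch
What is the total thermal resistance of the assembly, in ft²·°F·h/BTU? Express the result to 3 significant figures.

35.6 ft²·°F·h/BTU

3.97 × 0.166 = 0.659
0.72 × 1.3 = 0.936
R_total = 0.122 + 27.6 + 6.26 + 0.659 + 0.936 = 35.58 ft²·°F·h/BTU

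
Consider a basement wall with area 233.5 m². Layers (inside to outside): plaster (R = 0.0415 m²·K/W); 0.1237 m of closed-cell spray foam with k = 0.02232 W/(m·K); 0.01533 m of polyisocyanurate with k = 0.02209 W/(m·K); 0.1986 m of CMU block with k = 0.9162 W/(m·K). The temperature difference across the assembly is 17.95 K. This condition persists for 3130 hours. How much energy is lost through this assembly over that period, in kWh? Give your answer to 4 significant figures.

0.1237/0.02232 = 5.5421
0.01533/0.02209 = 0.69398
0.1986/0.9162 = 0.21676
R_total = 0.0415 + 5.5421 + 0.69398 + 0.21676 = 6.4944 m²·K/W
Q = 233.5 × 17.95 / 6.4944 = 645.38 W
E = 645.38 W × 3130 h / 1000 = 2020 kWh

2020 kWh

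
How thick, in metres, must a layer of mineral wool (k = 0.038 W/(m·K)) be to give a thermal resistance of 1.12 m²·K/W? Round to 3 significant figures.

0.0426 m

L = R·k = 1.12 × 0.038 = 0.04256 m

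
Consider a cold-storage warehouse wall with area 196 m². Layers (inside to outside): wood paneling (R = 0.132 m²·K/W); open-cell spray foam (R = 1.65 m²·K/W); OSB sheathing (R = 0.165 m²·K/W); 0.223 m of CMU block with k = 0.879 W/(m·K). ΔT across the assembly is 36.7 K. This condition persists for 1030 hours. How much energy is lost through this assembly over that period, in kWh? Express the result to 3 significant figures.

3370 kWh

0.223/0.879 = 0.2537
R_total = 0.132 + 1.65 + 0.165 + 0.2537 = 2.201 m²·K/W
Q = 196 × 36.7 / 2.201 = 3269 W
E = 3269 W × 1030 h / 1000 = 3367 kWh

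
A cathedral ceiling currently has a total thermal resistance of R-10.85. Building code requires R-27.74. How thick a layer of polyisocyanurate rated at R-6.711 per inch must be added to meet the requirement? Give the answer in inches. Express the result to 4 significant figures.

ΔR = 27.74 − 10.85 = 16.89 ft²·°F·h/BTU
L = ΔR / (R/in) = 16.89/6.711 = 2.5168 in

2.517 in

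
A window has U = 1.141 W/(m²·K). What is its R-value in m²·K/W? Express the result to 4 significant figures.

R = 1/U = 1/1.141 = 0.87642

0.8764 m²·K/W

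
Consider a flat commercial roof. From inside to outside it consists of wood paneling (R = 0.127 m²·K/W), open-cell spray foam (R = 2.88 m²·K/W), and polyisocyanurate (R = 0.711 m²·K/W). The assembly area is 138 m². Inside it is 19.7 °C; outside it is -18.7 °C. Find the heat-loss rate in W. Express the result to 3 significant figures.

R_total = 0.127 + 2.88 + 0.711 = 3.718 m²·K/W
Q = A·ΔT/R = 138 × (19.7 − (-18.7)) / 3.718 = 1425 W

1430 W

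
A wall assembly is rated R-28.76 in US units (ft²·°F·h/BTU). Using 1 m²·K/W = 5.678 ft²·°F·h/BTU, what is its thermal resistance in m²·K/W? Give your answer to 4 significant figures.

5.065 m²·K/W

R_SI = 28.76/5.678 = 5.0652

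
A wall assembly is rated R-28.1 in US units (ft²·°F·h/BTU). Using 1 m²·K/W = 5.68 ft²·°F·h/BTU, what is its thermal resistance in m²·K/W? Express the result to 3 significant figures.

R_SI = 28.1/5.68 = 4.947

4.95 m²·K/W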